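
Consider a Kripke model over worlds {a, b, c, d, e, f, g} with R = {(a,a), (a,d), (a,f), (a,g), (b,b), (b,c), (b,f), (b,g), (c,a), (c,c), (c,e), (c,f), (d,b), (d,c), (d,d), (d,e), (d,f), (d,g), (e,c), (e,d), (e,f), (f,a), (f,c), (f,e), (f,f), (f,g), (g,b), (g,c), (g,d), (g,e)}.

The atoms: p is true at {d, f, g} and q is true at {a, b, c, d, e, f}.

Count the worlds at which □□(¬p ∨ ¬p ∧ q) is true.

a: successors {a, d, f, g}; □(¬p ∨ ¬p ∧ q) there: a:F, d:F, f:F, g:F. ✗
b: successors {b, c, f, g}; □(¬p ∨ ¬p ∧ q) there: b:F, c:F, f:F, g:F. ✗
c: successors {a, c, e, f}; □(¬p ∨ ¬p ∧ q) there: a:F, c:F, e:F, f:F. ✗
d: successors {b, c, d, e, f, g}; □(¬p ∨ ¬p ∧ q) there: b:F, c:F, d:F, e:F, f:F, g:F. ✗
e: successors {c, d, f}; □(¬p ∨ ¬p ∧ q) there: c:F, d:F, f:F. ✗
f: successors {a, c, e, f, g}; □(¬p ∨ ¬p ∧ q) there: a:F, c:F, e:F, f:F, g:F. ✗
g: successors {b, c, d, e}; □(¬p ∨ ¬p ∧ q) there: b:F, c:F, d:F, e:F. ✗
Satisfying worlds: ∅.

0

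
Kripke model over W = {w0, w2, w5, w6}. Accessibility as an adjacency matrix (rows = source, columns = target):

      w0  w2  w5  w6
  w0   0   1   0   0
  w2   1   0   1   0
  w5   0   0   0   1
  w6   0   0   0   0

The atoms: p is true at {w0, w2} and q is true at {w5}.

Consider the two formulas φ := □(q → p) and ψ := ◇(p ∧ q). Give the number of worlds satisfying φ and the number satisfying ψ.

For □(q → p):
w0: successors {w2}; q → p there: w2:T. ✓
w2: successors {w0, w5}; q → p there: w0:T, w5:F. ✗
w5: successors {w6}; q → p there: w6:T. ✓
w6: no successors, so □(q → p) holds vacuously. ✓
— 3 worlds.
For ◇(p ∧ q):
w0: successors {w2}; p ∧ q there: w2:F. ✗
w2: successors {w0, w5}; p ∧ q there: w0:F, w5:F. ✗
w5: successors {w6}; p ∧ q there: w6:F. ✗
w6: no successors, so ◇(p ∧ q) fails. ✗
— 0 worlds.

3 and 0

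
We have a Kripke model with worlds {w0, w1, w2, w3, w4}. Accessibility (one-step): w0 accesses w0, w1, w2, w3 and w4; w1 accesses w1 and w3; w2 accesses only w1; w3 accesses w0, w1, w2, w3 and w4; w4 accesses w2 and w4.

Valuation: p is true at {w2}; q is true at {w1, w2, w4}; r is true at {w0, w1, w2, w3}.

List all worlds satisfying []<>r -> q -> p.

{w0, w2, w3}

w0: []<>r is T, q -> p is T. ✓
w1: []<>r is T, q -> p is F. ✗
w2: []<>r is T, q -> p is T. ✓
w3: []<>r is T, q -> p is T. ✓
w4: []<>r is T, q -> p is F. ✗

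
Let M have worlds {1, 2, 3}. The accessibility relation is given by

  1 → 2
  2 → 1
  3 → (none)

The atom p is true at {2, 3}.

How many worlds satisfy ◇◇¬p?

1: successors {2}; ◇¬p there: 2:T. ✓
2: successors {1}; ◇¬p there: 1:F. ✗
3: no successors, so ◇◇¬p fails. ✗
Satisfying worlds: {1}.

1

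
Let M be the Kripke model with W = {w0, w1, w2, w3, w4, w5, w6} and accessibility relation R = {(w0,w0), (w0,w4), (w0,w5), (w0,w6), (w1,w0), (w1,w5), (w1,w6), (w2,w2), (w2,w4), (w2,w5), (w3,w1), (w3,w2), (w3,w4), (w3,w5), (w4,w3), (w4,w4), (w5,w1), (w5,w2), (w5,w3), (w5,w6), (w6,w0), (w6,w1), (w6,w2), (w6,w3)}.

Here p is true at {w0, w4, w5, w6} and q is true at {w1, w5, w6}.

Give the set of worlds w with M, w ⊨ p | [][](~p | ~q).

{w0, w4, w5, w6}

w0: p is T, [][](~p | ~q) is F. ✓
w1: p is F, [][](~p | ~q) is F. ✗
w2: p is F, [][](~p | ~q) is F. ✗
w3: p is F, [][](~p | ~q) is F. ✗
w4: p is T, [][](~p | ~q) is F. ✓
w5: p is T, [][](~p | ~q) is F. ✓
w6: p is T, [][](~p | ~q) is F. ✓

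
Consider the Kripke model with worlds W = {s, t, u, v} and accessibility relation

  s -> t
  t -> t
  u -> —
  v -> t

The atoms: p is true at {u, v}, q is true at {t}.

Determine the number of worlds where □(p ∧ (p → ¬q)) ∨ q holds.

s: □(p ∧ (p → ¬q)) is F, q is F. ✗
t: □(p ∧ (p → ¬q)) is F, q is T. ✓
u: □(p ∧ (p → ¬q)) is T, q is F. ✓
v: □(p ∧ (p → ¬q)) is F, q is F. ✗
Satisfying worlds: {t, u}.

2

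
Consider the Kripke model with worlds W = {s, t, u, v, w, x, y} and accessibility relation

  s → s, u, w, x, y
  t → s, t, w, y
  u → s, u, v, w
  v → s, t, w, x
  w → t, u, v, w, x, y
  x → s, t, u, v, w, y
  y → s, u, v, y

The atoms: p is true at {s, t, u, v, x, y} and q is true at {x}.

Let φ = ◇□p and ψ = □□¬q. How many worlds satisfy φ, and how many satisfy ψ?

5 and 0

For ◇□p:
s: successors {s, u, w, x, y}; □p there: s:F, u:F, w:F, x:F, y:T. ✓
t: successors {s, t, w, y}; □p there: s:F, t:F, w:F, y:T. ✓
u: successors {s, u, v, w}; □p there: s:F, u:F, v:F, w:F. ✗
v: successors {s, t, w, x}; □p there: s:F, t:F, w:F, x:F. ✗
w: successors {t, u, v, w, x, y}; □p there: t:F, u:F, v:F, w:F, x:F, y:T. ✓
x: successors {s, t, u, v, w, y}; □p there: s:F, t:F, u:F, v:F, w:F, y:T. ✓
y: successors {s, u, v, y}; □p there: s:F, u:F, v:F, y:T. ✓
— 5 worlds.
For □□¬q:
s: successors {s, u, w, x, y}; □¬q there: s:F, u:T, w:F, x:T, y:T. ✗
t: successors {s, t, w, y}; □¬q there: s:F, t:T, w:F, y:T. ✗
u: successors {s, u, v, w}; □¬q there: s:F, u:T, v:F, w:F. ✗
v: successors {s, t, w, x}; □¬q there: s:F, t:T, w:F, x:T. ✗
w: successors {t, u, v, w, x, y}; □¬q there: t:T, u:T, v:F, w:F, x:T, y:T. ✗
x: successors {s, t, u, v, w, y}; □¬q there: s:F, t:T, u:T, v:F, w:F, y:T. ✗
y: successors {s, u, v, y}; □¬q there: s:F, u:T, v:F, y:T. ✗
— 0 worlds.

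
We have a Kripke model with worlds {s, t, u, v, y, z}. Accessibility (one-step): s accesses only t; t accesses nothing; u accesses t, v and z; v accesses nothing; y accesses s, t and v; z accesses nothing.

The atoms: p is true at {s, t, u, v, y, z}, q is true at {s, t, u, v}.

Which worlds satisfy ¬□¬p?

{s, u, y}

s: □¬p is F. ✓
t: □¬p is T. ✗
u: □¬p is F. ✓
v: □¬p is T. ✗
y: □¬p is F. ✓
z: □¬p is T. ✗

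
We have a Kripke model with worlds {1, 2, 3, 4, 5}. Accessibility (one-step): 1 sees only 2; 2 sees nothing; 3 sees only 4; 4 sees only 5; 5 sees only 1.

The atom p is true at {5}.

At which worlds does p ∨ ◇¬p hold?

{1, 3, 5}

1: p is F, ◇¬p is T. ✓
2: p is F, ◇¬p is F. ✗
3: p is F, ◇¬p is T. ✓
4: p is F, ◇¬p is F. ✗
5: p is T, ◇¬p is T. ✓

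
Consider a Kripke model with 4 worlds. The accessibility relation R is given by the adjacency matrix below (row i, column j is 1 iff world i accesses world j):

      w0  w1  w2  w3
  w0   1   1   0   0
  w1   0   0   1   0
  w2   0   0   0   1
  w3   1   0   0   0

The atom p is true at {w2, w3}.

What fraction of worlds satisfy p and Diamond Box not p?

w0: p is F, Diamond Box not p is T. ✗
w1: p is F, Diamond Box not p is F. ✗
w2: p is T, Diamond Box not p is T. ✓
w3: p is T, Diamond Box not p is T. ✓
That's 2 of 4 worlds, so 2/4 = 1/2.

1/2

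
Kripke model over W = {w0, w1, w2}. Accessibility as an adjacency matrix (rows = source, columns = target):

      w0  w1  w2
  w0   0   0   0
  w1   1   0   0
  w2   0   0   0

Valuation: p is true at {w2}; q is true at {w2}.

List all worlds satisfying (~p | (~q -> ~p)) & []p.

w0: ~p | (~q -> ~p) is T, []p is T. ✓
w1: ~p | (~q -> ~p) is T, []p is F. ✗
w2: ~p | (~q -> ~p) is T, []p is T. ✓

{w0, w2}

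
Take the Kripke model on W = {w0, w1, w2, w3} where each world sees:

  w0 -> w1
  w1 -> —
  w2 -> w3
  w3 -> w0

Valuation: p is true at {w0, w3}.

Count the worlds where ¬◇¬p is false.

w0: ◇¬p is T. ✗
w1: ◇¬p is F. ✓
w2: ◇¬p is F. ✓
w3: ◇¬p is F. ✓
Satisfying worlds: {w1, w2, w3}.
So ¬◇¬p fails at the other 1 world.

1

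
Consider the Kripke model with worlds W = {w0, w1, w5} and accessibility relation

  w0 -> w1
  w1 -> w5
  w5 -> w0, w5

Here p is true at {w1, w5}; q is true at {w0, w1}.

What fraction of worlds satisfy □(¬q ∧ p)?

w0: successors {w1}; ¬q ∧ p there: w1:F. ✗
w1: successors {w5}; ¬q ∧ p there: w5:T. ✓
w5: successors {w0, w5}; ¬q ∧ p there: w0:F, w5:T. ✗
That's 1 of 3 worlds, so 1/3.

1/3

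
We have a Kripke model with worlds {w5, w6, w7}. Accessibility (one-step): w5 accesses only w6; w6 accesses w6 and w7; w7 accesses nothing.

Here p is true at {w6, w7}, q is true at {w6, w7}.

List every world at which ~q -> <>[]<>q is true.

{w6, w7}

w5: ~q is T, <>[]<>q is F. ✗
w6: ~q is F, <>[]<>q is T. ✓
w7: ~q is F, <>[]<>q is F. ✓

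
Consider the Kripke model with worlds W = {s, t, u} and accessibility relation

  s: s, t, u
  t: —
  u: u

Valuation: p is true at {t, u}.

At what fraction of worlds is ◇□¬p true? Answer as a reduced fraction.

1/3

s: successors {s, t, u}; □¬p there: s:F, t:T, u:F. ✓
t: no successors, so ◇□¬p fails. ✗
u: successors {u}; □¬p there: u:F. ✗
That's 1 of 3 worlds, so 1/3.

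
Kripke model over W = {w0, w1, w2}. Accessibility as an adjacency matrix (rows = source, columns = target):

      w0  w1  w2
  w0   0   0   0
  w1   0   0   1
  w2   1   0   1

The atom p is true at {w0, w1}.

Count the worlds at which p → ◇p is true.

w0: p is T, ◇p is F. ✗
w1: p is T, ◇p is F. ✗
w2: p is F, ◇p is T. ✓
Satisfying worlds: {w2}.

1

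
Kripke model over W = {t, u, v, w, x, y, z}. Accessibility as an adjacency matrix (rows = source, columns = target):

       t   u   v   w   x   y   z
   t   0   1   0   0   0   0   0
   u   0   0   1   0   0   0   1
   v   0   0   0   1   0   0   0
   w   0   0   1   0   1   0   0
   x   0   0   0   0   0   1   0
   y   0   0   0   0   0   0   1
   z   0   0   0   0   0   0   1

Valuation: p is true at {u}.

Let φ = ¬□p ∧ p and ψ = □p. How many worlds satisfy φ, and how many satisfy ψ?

For ¬□p ∧ p:
t: ¬□p is F, p is F. ✗
u: ¬□p is T, p is T. ✓
v: ¬□p is T, p is F. ✗
w: ¬□p is T, p is F. ✗
x: ¬□p is T, p is F. ✗
y: ¬□p is T, p is F. ✗
z: ¬□p is T, p is F. ✗
— 1 world.
For □p:
t: successors {u}; p there: u:T. ✓
u: successors {v, z}; p there: v:F, z:F. ✗
v: successors {w}; p there: w:F. ✗
w: successors {v, x}; p there: v:F, x:F. ✗
x: successors {y}; p there: y:F. ✗
y: successors {z}; p there: z:F. ✗
z: successors {z}; p there: z:F. ✗
— 1 world.

1 and 1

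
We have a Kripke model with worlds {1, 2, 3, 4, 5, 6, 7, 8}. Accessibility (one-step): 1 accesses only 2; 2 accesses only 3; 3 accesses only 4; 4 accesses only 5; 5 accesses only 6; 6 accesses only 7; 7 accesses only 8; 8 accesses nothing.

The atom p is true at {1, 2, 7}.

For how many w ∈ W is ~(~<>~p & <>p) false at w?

1: ~<>~p & <>p is T. ✗
2: ~<>~p & <>p is F. ✓
3: ~<>~p & <>p is F. ✓
4: ~<>~p & <>p is F. ✓
5: ~<>~p & <>p is F. ✓
6: ~<>~p & <>p is T. ✗
7: ~<>~p & <>p is F. ✓
8: ~<>~p & <>p is F. ✓
Satisfying worlds: {2, 3, 4, 5, 7, 8}.
So ~(~<>~p & <>p) fails at the other 2 worlds.

2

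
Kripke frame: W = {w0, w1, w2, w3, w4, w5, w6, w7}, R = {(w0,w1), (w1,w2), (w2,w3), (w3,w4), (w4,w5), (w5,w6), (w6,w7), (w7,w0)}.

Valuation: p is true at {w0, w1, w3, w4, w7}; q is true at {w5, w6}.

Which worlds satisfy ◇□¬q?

{w0, w1, w2, w5, w6, w7}

w0: successors {w1}; □¬q there: w1:T. ✓
w1: successors {w2}; □¬q there: w2:T. ✓
w2: successors {w3}; □¬q there: w3:T. ✓
w3: successors {w4}; □¬q there: w4:F. ✗
w4: successors {w5}; □¬q there: w5:F. ✗
w5: successors {w6}; □¬q there: w6:T. ✓
w6: successors {w7}; □¬q there: w7:T. ✓
w7: successors {w0}; □¬q there: w0:T. ✓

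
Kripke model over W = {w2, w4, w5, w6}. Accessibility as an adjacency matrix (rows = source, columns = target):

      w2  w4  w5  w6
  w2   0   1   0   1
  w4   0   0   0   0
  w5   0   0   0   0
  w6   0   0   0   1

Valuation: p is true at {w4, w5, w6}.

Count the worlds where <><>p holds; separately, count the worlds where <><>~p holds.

For <><>p:
w2: successors {w4, w6}; <>p there: w4:F, w6:T. ✓
w4: no successors, so <><>p fails. ✗
w5: no successors, so <><>p fails. ✗
w6: successors {w6}; <>p there: w6:T. ✓
— 2 worlds.
For <><>~p:
w2: successors {w4, w6}; <>~p there: w4:F, w6:F. ✗
w4: no successors, so <><>~p fails. ✗
w5: no successors, so <><>~p fails. ✗
w6: successors {w6}; <>~p there: w6:F. ✗
— 0 worlds.

2 and 0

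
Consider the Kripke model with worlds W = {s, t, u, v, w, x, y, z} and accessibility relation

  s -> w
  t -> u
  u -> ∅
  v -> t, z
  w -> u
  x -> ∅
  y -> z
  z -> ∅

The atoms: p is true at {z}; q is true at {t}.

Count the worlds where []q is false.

s: successors {w}; q there: w:F. ✗
t: successors {u}; q there: u:F. ✗
u: no successors, so []q holds vacuously. ✓
v: successors {t, z}; q there: t:T, z:F. ✗
w: successors {u}; q there: u:F. ✗
x: no successors, so []q holds vacuously. ✓
y: successors {z}; q there: z:F. ✗
z: no successors, so []q holds vacuously. ✓
Satisfying worlds: {u, x, z}.
So []q fails at the other 5 worlds.

5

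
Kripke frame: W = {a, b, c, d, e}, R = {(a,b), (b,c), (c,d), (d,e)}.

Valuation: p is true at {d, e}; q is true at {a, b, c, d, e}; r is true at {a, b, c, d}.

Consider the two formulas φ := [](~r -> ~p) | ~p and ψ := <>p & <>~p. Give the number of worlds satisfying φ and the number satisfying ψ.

For [](~r -> ~p) | ~p:
a: [](~r -> ~p) is T, ~p is T. ✓
b: [](~r -> ~p) is T, ~p is T. ✓
c: [](~r -> ~p) is T, ~p is T. ✓
d: [](~r -> ~p) is F, ~p is F. ✗
e: [](~r -> ~p) is T, ~p is F. ✓
— 4 worlds.
For <>p & <>~p:
a: <>p is F, <>~p is T. ✗
b: <>p is F, <>~p is T. ✗
c: <>p is T, <>~p is F. ✗
d: <>p is T, <>~p is F. ✗
e: <>p is F, <>~p is F. ✗
— 0 worlds.

4 and 0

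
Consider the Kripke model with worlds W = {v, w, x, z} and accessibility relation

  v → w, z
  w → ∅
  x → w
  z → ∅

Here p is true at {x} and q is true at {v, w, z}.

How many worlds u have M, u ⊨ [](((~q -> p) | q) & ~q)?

2

v: successors {w, z}; ((~q -> p) | q) & ~q there: w:F, z:F. ✗
w: no successors, so [](((~q -> p) | q) & ~q) holds vacuously. ✓
x: successors {w}; ((~q -> p) | q) & ~q there: w:F. ✗
z: no successors, so [](((~q -> p) | q) & ~q) holds vacuously. ✓
Satisfying worlds: {w, z}.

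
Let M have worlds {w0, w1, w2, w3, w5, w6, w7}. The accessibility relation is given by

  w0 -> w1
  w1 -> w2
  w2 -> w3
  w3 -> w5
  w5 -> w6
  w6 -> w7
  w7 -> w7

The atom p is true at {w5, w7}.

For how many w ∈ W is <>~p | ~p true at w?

w0: <>~p is T, ~p is T. ✓
w1: <>~p is T, ~p is T. ✓
w2: <>~p is T, ~p is T. ✓
w3: <>~p is F, ~p is T. ✓
w5: <>~p is T, ~p is F. ✓
w6: <>~p is F, ~p is T. ✓
w7: <>~p is F, ~p is F. ✗
Satisfying worlds: {w0, w1, w2, w3, w5, w6}.

6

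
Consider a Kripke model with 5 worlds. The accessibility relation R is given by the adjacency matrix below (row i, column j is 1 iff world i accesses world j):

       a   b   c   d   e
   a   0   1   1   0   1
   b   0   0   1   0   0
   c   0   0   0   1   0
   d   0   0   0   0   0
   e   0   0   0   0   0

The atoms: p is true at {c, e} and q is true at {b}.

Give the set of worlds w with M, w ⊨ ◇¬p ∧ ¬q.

a: ◇¬p is T, ¬q is T. ✓
b: ◇¬p is F, ¬q is F. ✗
c: ◇¬p is T, ¬q is T. ✓
d: ◇¬p is F, ¬q is T. ✗
e: ◇¬p is F, ¬q is T. ✗

{a, c}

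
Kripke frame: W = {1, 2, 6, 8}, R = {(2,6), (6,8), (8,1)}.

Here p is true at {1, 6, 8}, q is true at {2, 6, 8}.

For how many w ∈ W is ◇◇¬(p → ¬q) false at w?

3

1: no successors, so ◇◇¬(p → ¬q) fails. ✗
2: successors {6}; ◇¬(p → ¬q) there: 6:T. ✓
6: successors {8}; ◇¬(p → ¬q) there: 8:F. ✗
8: successors {1}; ◇¬(p → ¬q) there: 1:F. ✗
Satisfying worlds: {2}.
So ◇◇¬(p → ¬q) fails at the other 3 worlds.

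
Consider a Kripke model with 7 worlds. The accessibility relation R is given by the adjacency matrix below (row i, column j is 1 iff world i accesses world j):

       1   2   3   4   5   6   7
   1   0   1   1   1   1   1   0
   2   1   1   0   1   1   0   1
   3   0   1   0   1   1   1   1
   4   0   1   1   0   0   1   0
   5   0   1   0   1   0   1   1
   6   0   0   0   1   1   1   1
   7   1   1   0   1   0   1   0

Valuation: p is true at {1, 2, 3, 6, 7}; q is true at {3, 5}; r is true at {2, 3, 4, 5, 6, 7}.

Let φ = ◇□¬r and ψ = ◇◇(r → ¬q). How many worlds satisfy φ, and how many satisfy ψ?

For ◇□¬r:
1: successors {2, 3, 4, 5, 6}; □¬r there: 2:F, 3:F, 4:F, 5:F, 6:F. ✗
2: successors {1, 2, 4, 5, 7}; □¬r there: 1:F, 2:F, 4:F, 5:F, 7:F. ✗
3: successors {2, 4, 5, 6, 7}; □¬r there: 2:F, 4:F, 5:F, 6:F, 7:F. ✗
4: successors {2, 3, 6}; □¬r there: 2:F, 3:F, 6:F. ✗
5: successors {2, 4, 6, 7}; □¬r there: 2:F, 4:F, 6:F, 7:F. ✗
6: successors {4, 5, 6, 7}; □¬r there: 4:F, 5:F, 6:F, 7:F. ✗
7: successors {1, 2, 4, 6}; □¬r there: 1:F, 2:F, 4:F, 6:F. ✗
— 0 worlds.
For ◇◇(r → ¬q):
1: successors {2, 3, 4, 5, 6}; ◇(r → ¬q) there: 2:T, 3:T, 4:T, 5:T, 6:T. ✓
2: successors {1, 2, 4, 5, 7}; ◇(r → ¬q) there: 1:T, 2:T, 4:T, 5:T, 7:T. ✓
3: successors {2, 4, 5, 6, 7}; ◇(r → ¬q) there: 2:T, 4:T, 5:T, 6:T, 7:T. ✓
4: successors {2, 3, 6}; ◇(r → ¬q) there: 2:T, 3:T, 6:T. ✓
5: successors {2, 4, 6, 7}; ◇(r → ¬q) there: 2:T, 4:T, 6:T, 7:T. ✓
6: successors {4, 5, 6, 7}; ◇(r → ¬q) there: 4:T, 5:T, 6:T, 7:T. ✓
7: successors {1, 2, 4, 6}; ◇(r → ¬q) there: 1:T, 2:T, 4:T, 6:T. ✓
— 7 worlds.

0 and 7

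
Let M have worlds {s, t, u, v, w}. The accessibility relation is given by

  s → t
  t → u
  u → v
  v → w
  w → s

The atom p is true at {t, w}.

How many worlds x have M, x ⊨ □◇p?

s: successors {t}; ◇p there: t:F. ✗
t: successors {u}; ◇p there: u:F. ✗
u: successors {v}; ◇p there: v:T. ✓
v: successors {w}; ◇p there: w:F. ✗
w: successors {s}; ◇p there: s:T. ✓
Satisfying worlds: {u, w}.

2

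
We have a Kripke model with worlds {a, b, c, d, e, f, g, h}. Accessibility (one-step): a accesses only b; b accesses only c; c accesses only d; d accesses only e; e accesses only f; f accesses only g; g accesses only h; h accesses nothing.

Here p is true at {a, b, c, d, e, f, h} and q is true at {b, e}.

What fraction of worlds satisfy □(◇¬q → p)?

7/8

a: successors {b}; ◇¬q → p there: b:T. ✓
b: successors {c}; ◇¬q → p there: c:T. ✓
c: successors {d}; ◇¬q → p there: d:T. ✓
d: successors {e}; ◇¬q → p there: e:T. ✓
e: successors {f}; ◇¬q → p there: f:T. ✓
f: successors {g}; ◇¬q → p there: g:F. ✗
g: successors {h}; ◇¬q → p there: h:T. ✓
h: no successors, so □(◇¬q → p) holds vacuously. ✓
That's 7 of 8 worlds, so 7/8.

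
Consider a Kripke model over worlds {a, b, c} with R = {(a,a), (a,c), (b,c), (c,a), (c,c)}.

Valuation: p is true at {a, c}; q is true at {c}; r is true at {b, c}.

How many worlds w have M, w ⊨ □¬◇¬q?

a: successors {a, c}; ¬◇¬q there: a:F, c:F. ✗
b: successors {c}; ¬◇¬q there: c:F. ✗
c: successors {a, c}; ¬◇¬q there: a:F, c:F. ✗
Satisfying worlds: ∅.

0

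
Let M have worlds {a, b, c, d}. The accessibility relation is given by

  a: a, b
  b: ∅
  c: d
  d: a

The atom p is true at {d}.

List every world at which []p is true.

{b, c}

a: successors {a, b}; p there: a:F, b:F. ✗
b: no successors, so []p holds vacuously. ✓
c: successors {d}; p there: d:T. ✓
d: successors {a}; p there: a:F. ✗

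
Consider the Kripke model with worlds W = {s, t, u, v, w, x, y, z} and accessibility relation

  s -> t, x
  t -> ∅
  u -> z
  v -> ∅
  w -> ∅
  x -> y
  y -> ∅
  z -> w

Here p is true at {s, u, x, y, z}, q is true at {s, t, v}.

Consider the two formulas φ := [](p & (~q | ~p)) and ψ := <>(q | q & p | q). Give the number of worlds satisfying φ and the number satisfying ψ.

For [](p & (~q | ~p)):
s: successors {t, x}; p & (~q | ~p) there: t:F, x:T. ✗
t: no successors, so [](p & (~q | ~p)) holds vacuously. ✓
u: successors {z}; p & (~q | ~p) there: z:T. ✓
v: no successors, so [](p & (~q | ~p)) holds vacuously. ✓
w: no successors, so [](p & (~q | ~p)) holds vacuously. ✓
x: successors {y}; p & (~q | ~p) there: y:T. ✓
y: no successors, so [](p & (~q | ~p)) holds vacuously. ✓
z: successors {w}; p & (~q | ~p) there: w:F. ✗
— 6 worlds.
For <>(q | q & p | q):
s: successors {t, x}; q | q & p | q there: t:T, x:F. ✓
t: no successors, so <>(q | q & p | q) fails. ✗
u: successors {z}; q | q & p | q there: z:F. ✗
v: no successors, so <>(q | q & p | q) fails. ✗
w: no successors, so <>(q | q & p | q) fails. ✗
x: successors {y}; q | q & p | q there: y:F. ✗
y: no successors, so <>(q | q & p | q) fails. ✗
z: successors {w}; q | q & p | q there: w:F. ✗
— 1 world.

6 and 1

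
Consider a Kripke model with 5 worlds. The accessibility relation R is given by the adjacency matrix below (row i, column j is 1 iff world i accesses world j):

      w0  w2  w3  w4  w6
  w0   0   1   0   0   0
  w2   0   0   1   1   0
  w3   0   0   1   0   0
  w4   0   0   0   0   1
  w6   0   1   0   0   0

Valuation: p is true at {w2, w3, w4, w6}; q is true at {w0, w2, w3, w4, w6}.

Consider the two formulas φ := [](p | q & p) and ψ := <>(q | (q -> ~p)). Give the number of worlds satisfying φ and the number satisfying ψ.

For [](p | q & p):
w0: successors {w2}; p | q & p there: w2:T. ✓
w2: successors {w3, w4}; p | q & p there: w3:T, w4:T. ✓
w3: successors {w3}; p | q & p there: w3:T. ✓
w4: successors {w6}; p | q & p there: w6:T. ✓
w6: successors {w2}; p | q & p there: w2:T. ✓
— 5 worlds.
For <>(q | (q -> ~p)):
w0: successors {w2}; q | (q -> ~p) there: w2:T. ✓
w2: successors {w3, w4}; q | (q -> ~p) there: w3:T, w4:T. ✓
w3: successors {w3}; q | (q -> ~p) there: w3:T. ✓
w4: successors {w6}; q | (q -> ~p) there: w6:T. ✓
w6: successors {w2}; q | (q -> ~p) there: w2:T. ✓
— 5 worlds.

5 and 5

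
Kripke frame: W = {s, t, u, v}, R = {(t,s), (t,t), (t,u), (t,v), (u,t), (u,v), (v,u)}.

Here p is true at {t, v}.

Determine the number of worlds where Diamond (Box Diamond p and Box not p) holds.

s: no successors, so Diamond (Box Diamond p and Box not p) fails. ✗
t: successors {s, t, u, v}; Box Diamond p and Box not p there: s:T, t:F, u:F, v:T. ✓
u: successors {t, v}; Box Diamond p and Box not p there: t:F, v:T. ✓
v: successors {u}; Box Diamond p and Box not p there: u:F. ✗
Satisfying worlds: {t, u}.

2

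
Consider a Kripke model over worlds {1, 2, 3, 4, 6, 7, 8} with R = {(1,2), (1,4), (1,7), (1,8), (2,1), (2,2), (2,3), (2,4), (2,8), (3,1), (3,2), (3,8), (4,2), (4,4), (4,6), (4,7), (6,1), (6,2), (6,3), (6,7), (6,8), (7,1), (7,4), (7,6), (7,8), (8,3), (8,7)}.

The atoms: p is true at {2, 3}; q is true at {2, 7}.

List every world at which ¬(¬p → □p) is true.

{1, 4, 6, 7, 8}

1: ¬p → □p is F. ✓
2: ¬p → □p is T. ✗
3: ¬p → □p is T. ✗
4: ¬p → □p is F. ✓
6: ¬p → □p is F. ✓
7: ¬p → □p is F. ✓
8: ¬p → □p is F. ✓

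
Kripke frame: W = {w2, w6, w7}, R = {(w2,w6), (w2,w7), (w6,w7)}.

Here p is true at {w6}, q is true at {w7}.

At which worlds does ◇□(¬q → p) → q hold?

{w7}

w2: ◇□(¬q → p) is T, q is F. ✗
w6: ◇□(¬q → p) is T, q is F. ✗
w7: ◇□(¬q → p) is F, q is T. ✓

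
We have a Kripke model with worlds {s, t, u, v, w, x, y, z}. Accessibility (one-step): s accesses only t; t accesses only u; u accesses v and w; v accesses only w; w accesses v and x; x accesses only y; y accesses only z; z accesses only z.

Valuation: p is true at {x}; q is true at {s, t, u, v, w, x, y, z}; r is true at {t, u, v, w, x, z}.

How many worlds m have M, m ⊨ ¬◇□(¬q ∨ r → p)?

7

s: ◇□(¬q ∨ r → p) is F. ✓
t: ◇□(¬q ∨ r → p) is F. ✓
u: ◇□(¬q ∨ r → p) is F. ✓
v: ◇□(¬q ∨ r → p) is F. ✓
w: ◇□(¬q ∨ r → p) is T. ✗
x: ◇□(¬q ∨ r → p) is F. ✓
y: ◇□(¬q ∨ r → p) is F. ✓
z: ◇□(¬q ∨ r → p) is F. ✓
Satisfying worlds: {s, t, u, v, x, y, z}.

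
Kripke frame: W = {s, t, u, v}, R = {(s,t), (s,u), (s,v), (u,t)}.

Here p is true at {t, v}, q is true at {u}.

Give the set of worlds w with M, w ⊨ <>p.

s: successors {t, u, v}; p there: t:T, u:F, v:T. ✓
t: no successors, so <>p fails. ✗
u: successors {t}; p there: t:T. ✓
v: no successors, so <>p fails. ✗

{s, u}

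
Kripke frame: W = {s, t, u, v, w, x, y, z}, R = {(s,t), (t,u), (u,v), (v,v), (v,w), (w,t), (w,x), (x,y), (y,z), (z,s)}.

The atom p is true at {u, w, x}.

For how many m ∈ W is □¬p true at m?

s: successors {t}; ¬p there: t:T. ✓
t: successors {u}; ¬p there: u:F. ✗
u: successors {v}; ¬p there: v:T. ✓
v: successors {v, w}; ¬p there: v:T, w:F. ✗
w: successors {t, x}; ¬p there: t:T, x:F. ✗
x: successors {y}; ¬p there: y:T. ✓
y: successors {z}; ¬p there: z:T. ✓
z: successors {s}; ¬p there: s:T. ✓
Satisfying worlds: {s, u, x, y, z}.

5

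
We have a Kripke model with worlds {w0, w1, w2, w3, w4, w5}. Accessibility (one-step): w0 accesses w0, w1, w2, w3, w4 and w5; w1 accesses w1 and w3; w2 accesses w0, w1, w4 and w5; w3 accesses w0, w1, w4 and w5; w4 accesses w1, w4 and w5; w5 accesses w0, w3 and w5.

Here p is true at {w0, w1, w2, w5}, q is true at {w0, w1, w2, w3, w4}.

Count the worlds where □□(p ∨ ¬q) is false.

6

w0: successors {w0, w1, w2, w3, w4, w5}; □(p ∨ ¬q) there: w0:F, w1:F, w2:F, w3:F, w4:F, w5:F. ✗
w1: successors {w1, w3}; □(p ∨ ¬q) there: w1:F, w3:F. ✗
w2: successors {w0, w1, w4, w5}; □(p ∨ ¬q) there: w0:F, w1:F, w4:F, w5:F. ✗
w3: successors {w0, w1, w4, w5}; □(p ∨ ¬q) there: w0:F, w1:F, w4:F, w5:F. ✗
w4: successors {w1, w4, w5}; □(p ∨ ¬q) there: w1:F, w4:F, w5:F. ✗
w5: successors {w0, w3, w5}; □(p ∨ ¬q) there: w0:F, w3:F, w5:F. ✗
Satisfying worlds: ∅.
So □□(p ∨ ¬q) fails at the other 6 worlds.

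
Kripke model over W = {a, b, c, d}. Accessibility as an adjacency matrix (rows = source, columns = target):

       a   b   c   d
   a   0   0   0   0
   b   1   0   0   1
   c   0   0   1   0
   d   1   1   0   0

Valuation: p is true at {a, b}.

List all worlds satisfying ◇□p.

a: no successors, so ◇□p fails. ✗
b: successors {a, d}; □p there: a:T, d:T. ✓
c: successors {c}; □p there: c:F. ✗
d: successors {a, b}; □p there: a:T, b:F. ✓

{b, d}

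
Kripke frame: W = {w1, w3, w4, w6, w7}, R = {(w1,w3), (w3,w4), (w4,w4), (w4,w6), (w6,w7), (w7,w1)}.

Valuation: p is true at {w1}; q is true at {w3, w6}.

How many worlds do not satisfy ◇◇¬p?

1

w1: successors {w3}; ◇¬p there: w3:T. ✓
w3: successors {w4}; ◇¬p there: w4:T. ✓
w4: successors {w4, w6}; ◇¬p there: w4:T, w6:T. ✓
w6: successors {w7}; ◇¬p there: w7:F. ✗
w7: successors {w1}; ◇¬p there: w1:T. ✓
Satisfying worlds: {w1, w3, w4, w7}.
So ◇◇¬p fails at the other 1 world.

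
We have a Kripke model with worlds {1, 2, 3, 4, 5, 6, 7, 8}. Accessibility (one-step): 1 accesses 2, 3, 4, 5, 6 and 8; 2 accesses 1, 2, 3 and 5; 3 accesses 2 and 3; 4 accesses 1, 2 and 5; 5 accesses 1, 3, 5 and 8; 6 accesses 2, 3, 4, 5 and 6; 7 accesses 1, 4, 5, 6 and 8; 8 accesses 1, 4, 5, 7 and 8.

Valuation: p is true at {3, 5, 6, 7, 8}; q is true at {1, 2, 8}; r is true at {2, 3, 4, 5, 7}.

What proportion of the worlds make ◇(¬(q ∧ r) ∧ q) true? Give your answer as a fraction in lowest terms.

1: successors {2, 3, 4, 5, 6, 8}; ¬(q ∧ r) ∧ q there: 2:F, 3:F, 4:F, 5:F, 6:F, 8:T. ✓
2: successors {1, 2, 3, 5}; ¬(q ∧ r) ∧ q there: 1:T, 2:F, 3:F, 5:F. ✓
3: successors {2, 3}; ¬(q ∧ r) ∧ q there: 2:F, 3:F. ✗
4: successors {1, 2, 5}; ¬(q ∧ r) ∧ q there: 1:T, 2:F, 5:F. ✓
5: successors {1, 3, 5, 8}; ¬(q ∧ r) ∧ q there: 1:T, 3:F, 5:F, 8:T. ✓
6: successors {2, 3, 4, 5, 6}; ¬(q ∧ r) ∧ q there: 2:F, 3:F, 4:F, 5:F, 6:F. ✗
7: successors {1, 4, 5, 6, 8}; ¬(q ∧ r) ∧ q there: 1:T, 4:F, 5:F, 6:F, 8:T. ✓
8: successors {1, 4, 5, 7, 8}; ¬(q ∧ r) ∧ q there: 1:T, 4:F, 5:F, 7:F, 8:T. ✓
That's 6 of 8 worlds, so 6/8 = 3/4.

3/4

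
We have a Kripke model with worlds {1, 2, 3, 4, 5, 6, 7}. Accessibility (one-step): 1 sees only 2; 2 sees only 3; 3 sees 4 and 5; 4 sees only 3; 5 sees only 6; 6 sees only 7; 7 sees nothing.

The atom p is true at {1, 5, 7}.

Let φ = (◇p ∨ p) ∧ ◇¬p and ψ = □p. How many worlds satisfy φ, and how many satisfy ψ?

3 and 2

For (◇p ∨ p) ∧ ◇¬p:
1: ◇p ∨ p is T, ◇¬p is T. ✓
2: ◇p ∨ p is F, ◇¬p is T. ✗
3: ◇p ∨ p is T, ◇¬p is T. ✓
4: ◇p ∨ p is F, ◇¬p is T. ✗
5: ◇p ∨ p is T, ◇¬p is T. ✓
6: ◇p ∨ p is T, ◇¬p is F. ✗
7: ◇p ∨ p is T, ◇¬p is F. ✗
— 3 worlds.
For □p:
1: successors {2}; p there: 2:F. ✗
2: successors {3}; p there: 3:F. ✗
3: successors {4, 5}; p there: 4:F, 5:T. ✗
4: successors {3}; p there: 3:F. ✗
5: successors {6}; p there: 6:F. ✗
6: successors {7}; p there: 7:T. ✓
7: no successors, so □p holds vacuously. ✓
— 2 worlds.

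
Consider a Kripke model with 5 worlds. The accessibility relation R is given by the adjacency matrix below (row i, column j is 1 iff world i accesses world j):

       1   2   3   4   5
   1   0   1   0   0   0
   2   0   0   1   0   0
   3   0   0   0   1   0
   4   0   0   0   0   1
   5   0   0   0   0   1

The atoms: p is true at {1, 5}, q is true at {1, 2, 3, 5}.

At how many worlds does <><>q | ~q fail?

1

1: <><>q is T, ~q is F. ✓
2: <><>q is F, ~q is F. ✗
3: <><>q is T, ~q is F. ✓
4: <><>q is T, ~q is T. ✓
5: <><>q is T, ~q is F. ✓
Satisfying worlds: {1, 3, 4, 5}.
So <><>q | ~q fails at the other 1 world.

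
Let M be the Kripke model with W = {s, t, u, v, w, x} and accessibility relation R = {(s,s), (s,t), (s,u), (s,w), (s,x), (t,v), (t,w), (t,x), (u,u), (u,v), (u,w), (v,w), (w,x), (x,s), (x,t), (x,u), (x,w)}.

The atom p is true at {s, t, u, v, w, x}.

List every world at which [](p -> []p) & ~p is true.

s: [](p -> []p) is T, ~p is F. ✗
t: [](p -> []p) is T, ~p is F. ✗
u: [](p -> []p) is T, ~p is F. ✗
v: [](p -> []p) is T, ~p is F. ✗
w: [](p -> []p) is T, ~p is F. ✗
x: [](p -> []p) is T, ~p is F. ✗

∅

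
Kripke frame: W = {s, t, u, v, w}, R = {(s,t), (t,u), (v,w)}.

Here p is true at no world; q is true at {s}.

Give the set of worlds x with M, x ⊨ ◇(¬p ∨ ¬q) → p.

{u, w}

s: ◇(¬p ∨ ¬q) is T, p is F. ✗
t: ◇(¬p ∨ ¬q) is T, p is F. ✗
u: ◇(¬p ∨ ¬q) is F, p is F. ✓
v: ◇(¬p ∨ ¬q) is T, p is F. ✗
w: ◇(¬p ∨ ¬q) is F, p is F. ✓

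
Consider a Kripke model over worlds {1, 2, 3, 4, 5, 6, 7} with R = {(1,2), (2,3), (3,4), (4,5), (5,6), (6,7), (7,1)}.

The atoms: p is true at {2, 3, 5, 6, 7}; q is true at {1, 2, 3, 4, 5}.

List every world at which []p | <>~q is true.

1: []p is T, <>~q is F. ✓
2: []p is T, <>~q is F. ✓
3: []p is F, <>~q is F. ✗
4: []p is T, <>~q is F. ✓
5: []p is T, <>~q is T. ✓
6: []p is T, <>~q is T. ✓
7: []p is F, <>~q is F. ✗

{1, 2, 4, 5, 6}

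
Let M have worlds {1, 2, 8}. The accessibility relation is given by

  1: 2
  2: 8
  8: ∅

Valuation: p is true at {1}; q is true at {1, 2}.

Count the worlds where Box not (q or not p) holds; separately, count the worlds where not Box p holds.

1 and 2

For Box not (q or not p):
1: successors {2}; not (q or not p) there: 2:F. ✗
2: successors {8}; not (q or not p) there: 8:F. ✗
8: no successors, so Box not (q or not p) holds vacuously. ✓
— 1 world.
For not Box p:
1: Box p is F. ✓
2: Box p is F. ✓
8: Box p is T. ✗
— 2 worlds.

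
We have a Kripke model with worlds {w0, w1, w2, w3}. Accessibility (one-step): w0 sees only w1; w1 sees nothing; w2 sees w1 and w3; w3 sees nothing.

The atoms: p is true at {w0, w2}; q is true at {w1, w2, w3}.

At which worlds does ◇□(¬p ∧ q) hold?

w0: successors {w1}; □(¬p ∧ q) there: w1:T. ✓
w1: no successors, so ◇□(¬p ∧ q) fails. ✗
w2: successors {w1, w3}; □(¬p ∧ q) there: w1:T, w3:T. ✓
w3: no successors, so ◇□(¬p ∧ q) fails. ✗

{w0, w2}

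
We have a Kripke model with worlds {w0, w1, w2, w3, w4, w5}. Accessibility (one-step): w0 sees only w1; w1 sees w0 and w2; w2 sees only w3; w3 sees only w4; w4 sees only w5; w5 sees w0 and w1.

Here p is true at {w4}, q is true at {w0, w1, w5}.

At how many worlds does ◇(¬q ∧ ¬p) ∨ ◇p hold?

3

w0: ◇(¬q ∧ ¬p) is F, ◇p is F. ✗
w1: ◇(¬q ∧ ¬p) is T, ◇p is F. ✓
w2: ◇(¬q ∧ ¬p) is T, ◇p is F. ✓
w3: ◇(¬q ∧ ¬p) is F, ◇p is T. ✓
w4: ◇(¬q ∧ ¬p) is F, ◇p is F. ✗
w5: ◇(¬q ∧ ¬p) is F, ◇p is F. ✗
Satisfying worlds: {w1, w2, w3}.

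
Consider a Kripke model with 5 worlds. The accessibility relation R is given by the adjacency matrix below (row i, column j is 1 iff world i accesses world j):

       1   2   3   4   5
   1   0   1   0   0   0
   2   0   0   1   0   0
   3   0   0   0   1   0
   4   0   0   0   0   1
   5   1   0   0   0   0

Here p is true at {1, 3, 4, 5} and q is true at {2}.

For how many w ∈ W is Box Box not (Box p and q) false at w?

1

1: successors {2}; Box not (Box p and q) there: 2:T. ✓
2: successors {3}; Box not (Box p and q) there: 3:T. ✓
3: successors {4}; Box not (Box p and q) there: 4:T. ✓
4: successors {5}; Box not (Box p and q) there: 5:T. ✓
5: successors {1}; Box not (Box p and q) there: 1:F. ✗
Satisfying worlds: {1, 2, 3, 4}.
So Box Box not (Box p and q) fails at the other 1 world.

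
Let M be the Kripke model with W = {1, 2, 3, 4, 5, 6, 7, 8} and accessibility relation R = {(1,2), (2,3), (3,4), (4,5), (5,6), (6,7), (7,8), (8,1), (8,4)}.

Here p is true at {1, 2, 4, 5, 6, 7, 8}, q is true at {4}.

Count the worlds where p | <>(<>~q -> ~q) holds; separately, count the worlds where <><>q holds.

7 and 2

For p | <>(<>~q -> ~q):
1: p is T, <>(<>~q -> ~q) is T. ✓
2: p is T, <>(<>~q -> ~q) is T. ✓
3: p is F, <>(<>~q -> ~q) is F. ✗
4: p is T, <>(<>~q -> ~q) is T. ✓
5: p is T, <>(<>~q -> ~q) is T. ✓
6: p is T, <>(<>~q -> ~q) is T. ✓
7: p is T, <>(<>~q -> ~q) is T. ✓
8: p is T, <>(<>~q -> ~q) is T. ✓
— 7 worlds.
For <><>q:
1: successors {2}; <>q there: 2:F. ✗
2: successors {3}; <>q there: 3:T. ✓
3: successors {4}; <>q there: 4:F. ✗
4: successors {5}; <>q there: 5:F. ✗
5: successors {6}; <>q there: 6:F. ✗
6: successors {7}; <>q there: 7:F. ✗
7: successors {8}; <>q there: 8:T. ✓
8: successors {1, 4}; <>q there: 1:F, 4:F. ✗
— 2 worlds.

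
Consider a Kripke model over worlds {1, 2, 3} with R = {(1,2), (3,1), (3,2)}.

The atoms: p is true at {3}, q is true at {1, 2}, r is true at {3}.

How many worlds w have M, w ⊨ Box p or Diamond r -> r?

2

1: Box p or Diamond r is F, r is F. ✓
2: Box p or Diamond r is T, r is F. ✗
3: Box p or Diamond r is F, r is T. ✓
Satisfying worlds: {1, 3}.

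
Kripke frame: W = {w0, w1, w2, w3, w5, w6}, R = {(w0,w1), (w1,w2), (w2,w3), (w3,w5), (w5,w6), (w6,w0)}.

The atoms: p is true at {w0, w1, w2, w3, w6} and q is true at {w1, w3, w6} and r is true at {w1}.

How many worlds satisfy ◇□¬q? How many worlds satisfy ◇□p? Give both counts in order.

3 and 5

For ◇□¬q:
w0: successors {w1}; □¬q there: w1:T. ✓
w1: successors {w2}; □¬q there: w2:F. ✗
w2: successors {w3}; □¬q there: w3:T. ✓
w3: successors {w5}; □¬q there: w5:F. ✗
w5: successors {w6}; □¬q there: w6:T. ✓
w6: successors {w0}; □¬q there: w0:F. ✗
— 3 worlds.
For ◇□p:
w0: successors {w1}; □p there: w1:T. ✓
w1: successors {w2}; □p there: w2:T. ✓
w2: successors {w3}; □p there: w3:F. ✗
w3: successors {w5}; □p there: w5:T. ✓
w5: successors {w6}; □p there: w6:T. ✓
w6: successors {w0}; □p there: w0:T. ✓
— 5 worlds.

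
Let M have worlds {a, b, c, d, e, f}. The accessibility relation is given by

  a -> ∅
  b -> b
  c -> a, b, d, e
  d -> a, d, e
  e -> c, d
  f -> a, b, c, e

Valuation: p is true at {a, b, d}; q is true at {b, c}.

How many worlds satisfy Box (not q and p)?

1

a: no successors, so Box (not q and p) holds vacuously. ✓
b: successors {b}; not q and p there: b:F. ✗
c: successors {a, b, d, e}; not q and p there: a:T, b:F, d:T, e:F. ✗
d: successors {a, d, e}; not q and p there: a:T, d:T, e:F. ✗
e: successors {c, d}; not q and p there: c:F, d:T. ✗
f: successors {a, b, c, e}; not q and p there: a:T, b:F, c:F, e:F. ✗
Satisfying worlds: {a}.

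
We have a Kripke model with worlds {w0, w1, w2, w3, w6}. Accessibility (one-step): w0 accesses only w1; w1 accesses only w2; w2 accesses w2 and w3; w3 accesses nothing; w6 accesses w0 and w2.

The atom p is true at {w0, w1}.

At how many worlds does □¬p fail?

w0: successors {w1}; ¬p there: w1:F. ✗
w1: successors {w2}; ¬p there: w2:T. ✓
w2: successors {w2, w3}; ¬p there: w2:T, w3:T. ✓
w3: no successors, so □¬p holds vacuously. ✓
w6: successors {w0, w2}; ¬p there: w0:F, w2:T. ✗
Satisfying worlds: {w1, w2, w3}.
So □¬p fails at the other 2 worlds.

2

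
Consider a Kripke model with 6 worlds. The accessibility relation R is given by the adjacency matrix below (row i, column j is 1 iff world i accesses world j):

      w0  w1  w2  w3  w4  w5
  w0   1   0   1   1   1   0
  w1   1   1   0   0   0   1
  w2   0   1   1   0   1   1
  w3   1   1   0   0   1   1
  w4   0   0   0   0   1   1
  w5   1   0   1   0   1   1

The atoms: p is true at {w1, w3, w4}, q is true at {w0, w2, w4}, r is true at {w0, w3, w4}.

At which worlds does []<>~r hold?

w0: successors {w0, w2, w3, w4}; <>~r there: w0:T, w2:T, w3:T, w4:T. ✓
w1: successors {w0, w1, w5}; <>~r there: w0:T, w1:T, w5:T. ✓
w2: successors {w1, w2, w4, w5}; <>~r there: w1:T, w2:T, w4:T, w5:T. ✓
w3: successors {w0, w1, w4, w5}; <>~r there: w0:T, w1:T, w4:T, w5:T. ✓
w4: successors {w4, w5}; <>~r there: w4:T, w5:T. ✓
w5: successors {w0, w2, w4, w5}; <>~r there: w0:T, w2:T, w4:T, w5:T. ✓

{w0, w1, w2, w3, w4, w5}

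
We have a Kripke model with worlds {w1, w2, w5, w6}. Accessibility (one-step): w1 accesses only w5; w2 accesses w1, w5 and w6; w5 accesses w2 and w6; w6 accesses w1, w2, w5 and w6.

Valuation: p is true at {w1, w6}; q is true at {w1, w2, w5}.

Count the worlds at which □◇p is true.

w1: successors {w5}; ◇p there: w5:T. ✓
w2: successors {w1, w5, w6}; ◇p there: w1:F, w5:T, w6:T. ✗
w5: successors {w2, w6}; ◇p there: w2:T, w6:T. ✓
w6: successors {w1, w2, w5, w6}; ◇p there: w1:F, w2:T, w5:T, w6:T. ✗
Satisfying worlds: {w1, w5}.

2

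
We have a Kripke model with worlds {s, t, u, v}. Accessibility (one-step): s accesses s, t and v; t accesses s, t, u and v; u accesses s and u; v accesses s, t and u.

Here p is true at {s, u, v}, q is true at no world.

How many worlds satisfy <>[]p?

s: successors {s, t, v}; []p there: s:F, t:F, v:F. ✗
t: successors {s, t, u, v}; []p there: s:F, t:F, u:T, v:F. ✓
u: successors {s, u}; []p there: s:F, u:T. ✓
v: successors {s, t, u}; []p there: s:F, t:F, u:T. ✓
Satisfying worlds: {t, u, v}.

3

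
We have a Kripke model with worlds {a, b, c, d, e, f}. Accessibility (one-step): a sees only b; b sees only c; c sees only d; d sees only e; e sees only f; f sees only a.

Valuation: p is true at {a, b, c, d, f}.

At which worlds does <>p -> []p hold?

a: <>p is T, []p is T. ✓
b: <>p is T, []p is T. ✓
c: <>p is T, []p is T. ✓
d: <>p is F, []p is F. ✓
e: <>p is T, []p is T. ✓
f: <>p is T, []p is T. ✓

{a, b, c, d, e, f}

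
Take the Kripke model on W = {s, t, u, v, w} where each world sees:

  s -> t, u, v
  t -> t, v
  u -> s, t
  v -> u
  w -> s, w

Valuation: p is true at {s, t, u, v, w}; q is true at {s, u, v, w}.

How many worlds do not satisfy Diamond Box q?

s: successors {t, u, v}; Box q there: t:F, u:F, v:T. ✓
t: successors {t, v}; Box q there: t:F, v:T. ✓
u: successors {s, t}; Box q there: s:F, t:F. ✗
v: successors {u}; Box q there: u:F. ✗
w: successors {s, w}; Box q there: s:F, w:T. ✓
Satisfying worlds: {s, t, w}.
So Diamond Box q fails at the other 2 worlds.

2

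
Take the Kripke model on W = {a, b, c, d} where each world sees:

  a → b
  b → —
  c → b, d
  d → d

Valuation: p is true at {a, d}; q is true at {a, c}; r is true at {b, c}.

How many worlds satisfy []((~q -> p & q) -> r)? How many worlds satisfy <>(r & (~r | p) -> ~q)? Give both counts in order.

4 and 3

For []((~q -> p & q) -> r):
a: successors {b}; (~q -> p & q) -> r there: b:T. ✓
b: no successors, so []((~q -> p & q) -> r) holds vacuously. ✓
c: successors {b, d}; (~q -> p & q) -> r there: b:T, d:T. ✓
d: successors {d}; (~q -> p & q) -> r there: d:T. ✓
— 4 worlds.
For <>(r & (~r | p) -> ~q):
a: successors {b}; r & (~r | p) -> ~q there: b:T. ✓
b: no successors, so <>(r & (~r | p) -> ~q) fails. ✗
c: successors {b, d}; r & (~r | p) -> ~q there: b:T, d:T. ✓
d: successors {d}; r & (~r | p) -> ~q there: d:T. ✓
— 3 worlds.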